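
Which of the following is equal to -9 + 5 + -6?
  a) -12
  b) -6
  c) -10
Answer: c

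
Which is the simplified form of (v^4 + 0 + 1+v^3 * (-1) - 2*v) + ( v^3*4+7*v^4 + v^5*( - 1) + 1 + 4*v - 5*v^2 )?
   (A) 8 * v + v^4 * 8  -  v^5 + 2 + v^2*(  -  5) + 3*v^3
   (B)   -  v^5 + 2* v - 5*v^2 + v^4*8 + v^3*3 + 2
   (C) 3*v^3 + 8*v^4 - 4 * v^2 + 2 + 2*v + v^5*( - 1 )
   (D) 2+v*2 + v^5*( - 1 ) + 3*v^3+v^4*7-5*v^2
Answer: B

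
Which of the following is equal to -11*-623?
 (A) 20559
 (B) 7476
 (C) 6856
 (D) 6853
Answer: D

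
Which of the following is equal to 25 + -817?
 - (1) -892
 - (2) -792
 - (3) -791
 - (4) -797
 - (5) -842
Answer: 2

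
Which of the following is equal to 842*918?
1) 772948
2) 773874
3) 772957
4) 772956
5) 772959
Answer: 4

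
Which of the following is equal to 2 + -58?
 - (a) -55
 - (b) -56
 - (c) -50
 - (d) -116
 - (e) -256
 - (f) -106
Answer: b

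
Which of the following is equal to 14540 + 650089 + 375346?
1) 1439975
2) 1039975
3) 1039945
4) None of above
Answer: 2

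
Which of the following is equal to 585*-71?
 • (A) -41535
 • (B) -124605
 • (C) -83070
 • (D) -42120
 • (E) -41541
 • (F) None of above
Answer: A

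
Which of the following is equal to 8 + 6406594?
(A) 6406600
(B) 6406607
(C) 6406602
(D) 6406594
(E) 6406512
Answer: C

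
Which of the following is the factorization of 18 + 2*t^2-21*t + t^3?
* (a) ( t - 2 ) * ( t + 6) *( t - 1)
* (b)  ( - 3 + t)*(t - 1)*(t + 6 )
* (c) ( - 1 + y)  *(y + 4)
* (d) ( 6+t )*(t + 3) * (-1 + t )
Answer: b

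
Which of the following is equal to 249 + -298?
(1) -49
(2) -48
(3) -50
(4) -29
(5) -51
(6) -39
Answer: 1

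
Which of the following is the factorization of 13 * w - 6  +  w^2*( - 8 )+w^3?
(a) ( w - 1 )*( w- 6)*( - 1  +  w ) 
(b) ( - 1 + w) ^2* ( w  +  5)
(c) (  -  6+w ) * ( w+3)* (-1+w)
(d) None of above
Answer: a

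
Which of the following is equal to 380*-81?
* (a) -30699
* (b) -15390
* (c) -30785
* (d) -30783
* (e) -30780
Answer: e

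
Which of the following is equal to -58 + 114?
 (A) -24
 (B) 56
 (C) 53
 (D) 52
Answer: B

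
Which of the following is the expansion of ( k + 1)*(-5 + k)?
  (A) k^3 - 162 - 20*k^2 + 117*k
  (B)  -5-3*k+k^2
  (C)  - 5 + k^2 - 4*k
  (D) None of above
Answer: C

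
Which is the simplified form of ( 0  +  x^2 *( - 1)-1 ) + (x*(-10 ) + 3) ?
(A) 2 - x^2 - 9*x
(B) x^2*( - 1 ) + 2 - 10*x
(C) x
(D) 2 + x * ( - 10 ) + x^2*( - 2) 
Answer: B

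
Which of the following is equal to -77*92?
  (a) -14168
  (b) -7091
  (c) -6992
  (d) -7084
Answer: d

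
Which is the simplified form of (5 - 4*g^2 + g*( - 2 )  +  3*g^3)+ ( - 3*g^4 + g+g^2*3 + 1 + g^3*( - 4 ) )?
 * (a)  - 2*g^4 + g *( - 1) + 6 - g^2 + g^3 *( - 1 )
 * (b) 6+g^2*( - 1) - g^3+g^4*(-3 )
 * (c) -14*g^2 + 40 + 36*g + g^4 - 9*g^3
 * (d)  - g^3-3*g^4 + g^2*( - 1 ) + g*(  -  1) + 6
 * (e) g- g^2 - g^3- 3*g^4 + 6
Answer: d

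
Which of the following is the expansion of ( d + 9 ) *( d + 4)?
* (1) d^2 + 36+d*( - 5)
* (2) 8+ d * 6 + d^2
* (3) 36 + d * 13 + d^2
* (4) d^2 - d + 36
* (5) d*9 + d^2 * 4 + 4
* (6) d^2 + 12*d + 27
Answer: 3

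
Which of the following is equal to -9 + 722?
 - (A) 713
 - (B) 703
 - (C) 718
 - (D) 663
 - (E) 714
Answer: A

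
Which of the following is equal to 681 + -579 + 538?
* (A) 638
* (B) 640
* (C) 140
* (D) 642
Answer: B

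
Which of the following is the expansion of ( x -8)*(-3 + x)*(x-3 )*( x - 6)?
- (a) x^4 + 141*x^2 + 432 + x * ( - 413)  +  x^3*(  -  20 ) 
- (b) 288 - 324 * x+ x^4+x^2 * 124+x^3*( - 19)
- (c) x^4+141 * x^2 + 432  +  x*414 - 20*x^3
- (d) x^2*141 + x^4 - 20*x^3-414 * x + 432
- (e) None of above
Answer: d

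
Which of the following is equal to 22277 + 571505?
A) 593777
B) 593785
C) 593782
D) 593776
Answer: C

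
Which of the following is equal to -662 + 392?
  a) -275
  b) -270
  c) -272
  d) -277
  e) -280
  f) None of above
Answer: b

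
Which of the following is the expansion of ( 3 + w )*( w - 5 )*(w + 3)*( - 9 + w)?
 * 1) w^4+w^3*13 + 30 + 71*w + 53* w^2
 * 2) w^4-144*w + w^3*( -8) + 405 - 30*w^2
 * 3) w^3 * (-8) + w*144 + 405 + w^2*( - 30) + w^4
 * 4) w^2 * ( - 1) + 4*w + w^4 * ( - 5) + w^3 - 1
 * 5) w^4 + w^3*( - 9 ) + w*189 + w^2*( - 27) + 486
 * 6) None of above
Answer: 3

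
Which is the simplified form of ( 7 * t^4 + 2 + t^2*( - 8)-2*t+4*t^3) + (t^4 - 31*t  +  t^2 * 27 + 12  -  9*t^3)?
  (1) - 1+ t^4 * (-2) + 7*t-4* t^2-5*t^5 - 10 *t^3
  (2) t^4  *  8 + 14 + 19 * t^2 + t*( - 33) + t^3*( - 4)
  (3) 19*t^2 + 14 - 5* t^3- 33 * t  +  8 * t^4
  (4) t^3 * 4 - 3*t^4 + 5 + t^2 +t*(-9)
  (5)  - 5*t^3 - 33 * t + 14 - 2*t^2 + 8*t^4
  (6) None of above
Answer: 3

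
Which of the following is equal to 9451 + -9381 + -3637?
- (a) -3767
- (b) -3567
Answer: b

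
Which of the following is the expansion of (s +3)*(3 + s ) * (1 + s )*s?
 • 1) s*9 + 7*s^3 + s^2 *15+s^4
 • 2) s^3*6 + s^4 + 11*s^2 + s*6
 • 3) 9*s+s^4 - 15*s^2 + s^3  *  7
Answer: 1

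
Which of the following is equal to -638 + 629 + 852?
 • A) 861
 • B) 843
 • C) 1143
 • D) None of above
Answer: B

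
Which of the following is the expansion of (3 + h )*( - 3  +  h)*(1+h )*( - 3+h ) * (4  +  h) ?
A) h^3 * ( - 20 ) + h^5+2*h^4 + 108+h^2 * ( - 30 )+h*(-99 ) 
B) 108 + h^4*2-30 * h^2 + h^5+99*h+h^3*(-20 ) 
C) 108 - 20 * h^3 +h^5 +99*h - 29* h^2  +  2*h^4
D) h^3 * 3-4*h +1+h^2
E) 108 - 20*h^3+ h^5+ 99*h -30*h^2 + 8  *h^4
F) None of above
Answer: B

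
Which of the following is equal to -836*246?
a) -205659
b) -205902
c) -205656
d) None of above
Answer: c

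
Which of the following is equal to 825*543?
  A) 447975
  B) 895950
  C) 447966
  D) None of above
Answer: A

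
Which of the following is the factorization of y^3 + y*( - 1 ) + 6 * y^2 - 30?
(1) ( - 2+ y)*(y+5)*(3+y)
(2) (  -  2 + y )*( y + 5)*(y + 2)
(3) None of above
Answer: 1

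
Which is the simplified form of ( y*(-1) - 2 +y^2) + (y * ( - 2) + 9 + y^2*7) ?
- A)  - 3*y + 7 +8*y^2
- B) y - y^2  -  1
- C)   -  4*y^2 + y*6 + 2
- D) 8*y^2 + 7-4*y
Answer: A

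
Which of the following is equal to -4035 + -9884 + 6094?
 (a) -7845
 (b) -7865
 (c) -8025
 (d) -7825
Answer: d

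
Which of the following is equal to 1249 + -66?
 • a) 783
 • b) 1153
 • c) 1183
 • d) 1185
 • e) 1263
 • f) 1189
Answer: c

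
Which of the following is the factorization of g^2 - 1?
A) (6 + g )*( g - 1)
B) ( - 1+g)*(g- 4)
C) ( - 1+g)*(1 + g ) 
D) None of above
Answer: C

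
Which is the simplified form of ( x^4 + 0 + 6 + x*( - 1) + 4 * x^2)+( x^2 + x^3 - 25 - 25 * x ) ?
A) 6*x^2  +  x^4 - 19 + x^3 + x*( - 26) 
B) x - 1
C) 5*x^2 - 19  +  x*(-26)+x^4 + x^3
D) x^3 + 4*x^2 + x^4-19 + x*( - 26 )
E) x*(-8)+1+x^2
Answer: C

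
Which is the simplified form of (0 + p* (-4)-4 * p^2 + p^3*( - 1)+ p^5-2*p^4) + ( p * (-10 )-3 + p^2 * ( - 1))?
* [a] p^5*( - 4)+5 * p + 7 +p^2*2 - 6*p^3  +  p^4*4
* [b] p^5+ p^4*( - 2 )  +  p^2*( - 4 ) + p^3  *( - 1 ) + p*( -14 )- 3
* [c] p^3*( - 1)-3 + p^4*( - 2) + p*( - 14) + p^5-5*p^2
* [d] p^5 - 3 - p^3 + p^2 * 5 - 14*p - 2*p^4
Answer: c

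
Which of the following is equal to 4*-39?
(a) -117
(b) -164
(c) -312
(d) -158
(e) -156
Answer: e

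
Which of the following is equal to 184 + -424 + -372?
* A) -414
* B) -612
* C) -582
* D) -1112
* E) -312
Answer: B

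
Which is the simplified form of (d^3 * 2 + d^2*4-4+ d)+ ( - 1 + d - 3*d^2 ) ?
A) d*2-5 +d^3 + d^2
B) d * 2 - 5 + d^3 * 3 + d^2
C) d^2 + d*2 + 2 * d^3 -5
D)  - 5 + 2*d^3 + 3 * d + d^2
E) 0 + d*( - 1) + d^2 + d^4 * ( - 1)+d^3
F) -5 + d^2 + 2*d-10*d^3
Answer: C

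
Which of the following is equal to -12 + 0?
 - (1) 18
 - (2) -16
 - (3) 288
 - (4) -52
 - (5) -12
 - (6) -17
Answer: 5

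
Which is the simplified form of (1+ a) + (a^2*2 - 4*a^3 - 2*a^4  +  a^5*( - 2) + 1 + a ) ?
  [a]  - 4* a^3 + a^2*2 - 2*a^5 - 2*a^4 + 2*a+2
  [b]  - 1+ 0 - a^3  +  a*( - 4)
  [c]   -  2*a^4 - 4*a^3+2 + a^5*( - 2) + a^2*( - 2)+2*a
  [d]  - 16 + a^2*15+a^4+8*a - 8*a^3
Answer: a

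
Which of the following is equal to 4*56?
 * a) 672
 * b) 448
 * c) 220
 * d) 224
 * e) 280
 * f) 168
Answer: d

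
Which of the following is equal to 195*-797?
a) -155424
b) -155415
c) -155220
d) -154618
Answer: b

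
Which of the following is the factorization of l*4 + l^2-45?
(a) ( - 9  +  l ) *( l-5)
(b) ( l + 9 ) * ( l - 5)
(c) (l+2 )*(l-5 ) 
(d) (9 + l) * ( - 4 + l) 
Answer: b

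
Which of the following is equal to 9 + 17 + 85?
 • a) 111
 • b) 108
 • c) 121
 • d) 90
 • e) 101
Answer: a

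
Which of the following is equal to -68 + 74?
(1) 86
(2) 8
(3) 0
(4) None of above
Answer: 4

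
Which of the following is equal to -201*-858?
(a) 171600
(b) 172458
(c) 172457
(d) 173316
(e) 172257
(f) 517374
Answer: b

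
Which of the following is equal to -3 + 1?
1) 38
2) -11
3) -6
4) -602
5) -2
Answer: 5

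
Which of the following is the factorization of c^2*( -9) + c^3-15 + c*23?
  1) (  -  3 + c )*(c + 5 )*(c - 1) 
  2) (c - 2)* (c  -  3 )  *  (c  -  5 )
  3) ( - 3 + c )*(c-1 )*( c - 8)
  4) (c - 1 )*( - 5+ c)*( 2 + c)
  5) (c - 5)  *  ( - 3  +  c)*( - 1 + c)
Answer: 5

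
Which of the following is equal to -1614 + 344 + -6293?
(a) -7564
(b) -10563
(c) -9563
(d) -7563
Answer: d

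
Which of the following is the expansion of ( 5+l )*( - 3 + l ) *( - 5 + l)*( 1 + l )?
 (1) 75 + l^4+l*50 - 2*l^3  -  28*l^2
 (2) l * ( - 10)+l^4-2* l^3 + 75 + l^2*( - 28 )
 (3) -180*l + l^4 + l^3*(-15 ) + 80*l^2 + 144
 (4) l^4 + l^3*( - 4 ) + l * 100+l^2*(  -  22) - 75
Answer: 1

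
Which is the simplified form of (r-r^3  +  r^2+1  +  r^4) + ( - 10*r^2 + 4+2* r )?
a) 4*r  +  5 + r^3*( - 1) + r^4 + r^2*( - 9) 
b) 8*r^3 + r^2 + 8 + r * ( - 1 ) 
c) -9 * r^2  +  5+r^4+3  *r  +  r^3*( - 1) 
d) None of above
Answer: c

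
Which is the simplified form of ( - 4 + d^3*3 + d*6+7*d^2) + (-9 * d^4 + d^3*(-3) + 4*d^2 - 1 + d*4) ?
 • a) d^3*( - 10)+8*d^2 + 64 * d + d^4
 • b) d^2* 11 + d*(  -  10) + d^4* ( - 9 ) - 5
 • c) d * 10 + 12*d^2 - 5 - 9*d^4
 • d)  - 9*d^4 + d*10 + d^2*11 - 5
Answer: d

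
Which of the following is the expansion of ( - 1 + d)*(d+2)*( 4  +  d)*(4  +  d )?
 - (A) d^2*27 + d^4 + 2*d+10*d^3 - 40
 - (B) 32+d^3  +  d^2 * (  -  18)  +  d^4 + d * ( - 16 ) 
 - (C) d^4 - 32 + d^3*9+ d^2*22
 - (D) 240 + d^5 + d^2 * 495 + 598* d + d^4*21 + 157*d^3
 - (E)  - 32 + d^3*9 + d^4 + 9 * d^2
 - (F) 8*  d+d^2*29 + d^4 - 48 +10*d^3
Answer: C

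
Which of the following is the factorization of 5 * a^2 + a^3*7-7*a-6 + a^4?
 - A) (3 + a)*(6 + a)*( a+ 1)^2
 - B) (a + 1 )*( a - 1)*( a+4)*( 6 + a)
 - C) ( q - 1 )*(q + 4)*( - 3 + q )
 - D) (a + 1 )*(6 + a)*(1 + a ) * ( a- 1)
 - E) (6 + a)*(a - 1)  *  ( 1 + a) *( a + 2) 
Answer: D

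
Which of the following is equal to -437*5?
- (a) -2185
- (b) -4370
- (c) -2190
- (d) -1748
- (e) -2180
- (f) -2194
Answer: a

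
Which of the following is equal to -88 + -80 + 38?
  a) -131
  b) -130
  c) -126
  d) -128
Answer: b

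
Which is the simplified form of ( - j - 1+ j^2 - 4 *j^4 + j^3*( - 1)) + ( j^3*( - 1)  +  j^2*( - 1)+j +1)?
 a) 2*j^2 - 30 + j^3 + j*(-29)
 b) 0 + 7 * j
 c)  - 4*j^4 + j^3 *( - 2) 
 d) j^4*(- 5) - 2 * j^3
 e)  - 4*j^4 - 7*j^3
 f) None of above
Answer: c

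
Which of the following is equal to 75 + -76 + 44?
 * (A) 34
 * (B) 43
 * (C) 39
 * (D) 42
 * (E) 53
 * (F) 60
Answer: B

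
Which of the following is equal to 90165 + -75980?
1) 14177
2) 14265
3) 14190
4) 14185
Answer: 4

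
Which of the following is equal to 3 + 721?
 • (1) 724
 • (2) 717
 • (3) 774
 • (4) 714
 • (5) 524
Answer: 1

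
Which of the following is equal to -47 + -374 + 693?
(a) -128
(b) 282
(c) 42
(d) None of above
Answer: d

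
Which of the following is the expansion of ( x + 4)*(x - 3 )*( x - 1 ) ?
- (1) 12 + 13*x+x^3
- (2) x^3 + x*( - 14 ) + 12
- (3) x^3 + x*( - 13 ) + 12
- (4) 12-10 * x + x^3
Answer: 3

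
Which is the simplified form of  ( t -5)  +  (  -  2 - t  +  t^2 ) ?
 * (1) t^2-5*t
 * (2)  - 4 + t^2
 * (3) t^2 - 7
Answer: 3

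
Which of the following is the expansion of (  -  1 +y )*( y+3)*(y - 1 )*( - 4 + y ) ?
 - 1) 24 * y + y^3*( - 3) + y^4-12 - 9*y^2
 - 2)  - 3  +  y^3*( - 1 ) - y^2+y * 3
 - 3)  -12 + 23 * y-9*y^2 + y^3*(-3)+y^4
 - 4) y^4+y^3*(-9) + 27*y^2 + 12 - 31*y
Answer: 3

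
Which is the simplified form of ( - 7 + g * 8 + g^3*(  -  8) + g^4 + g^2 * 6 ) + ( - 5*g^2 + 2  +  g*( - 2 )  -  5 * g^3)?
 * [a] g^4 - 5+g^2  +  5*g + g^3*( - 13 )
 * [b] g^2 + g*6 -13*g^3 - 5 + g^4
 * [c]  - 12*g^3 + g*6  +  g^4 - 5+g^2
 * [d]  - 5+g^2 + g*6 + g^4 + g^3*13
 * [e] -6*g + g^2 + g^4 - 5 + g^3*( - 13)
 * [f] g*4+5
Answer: b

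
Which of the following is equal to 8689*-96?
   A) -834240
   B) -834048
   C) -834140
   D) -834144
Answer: D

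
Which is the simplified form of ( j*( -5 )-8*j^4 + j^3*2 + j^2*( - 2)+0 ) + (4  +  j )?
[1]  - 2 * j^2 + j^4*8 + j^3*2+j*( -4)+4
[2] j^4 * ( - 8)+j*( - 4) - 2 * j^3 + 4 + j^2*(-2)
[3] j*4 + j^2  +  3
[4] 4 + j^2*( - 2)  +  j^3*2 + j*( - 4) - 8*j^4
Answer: 4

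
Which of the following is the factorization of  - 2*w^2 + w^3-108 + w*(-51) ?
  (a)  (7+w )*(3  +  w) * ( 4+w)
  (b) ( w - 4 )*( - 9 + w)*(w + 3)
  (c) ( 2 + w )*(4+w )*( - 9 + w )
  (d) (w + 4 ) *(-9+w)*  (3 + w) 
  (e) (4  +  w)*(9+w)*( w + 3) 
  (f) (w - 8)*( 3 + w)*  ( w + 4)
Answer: d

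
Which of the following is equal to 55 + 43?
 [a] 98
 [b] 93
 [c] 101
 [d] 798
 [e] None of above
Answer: a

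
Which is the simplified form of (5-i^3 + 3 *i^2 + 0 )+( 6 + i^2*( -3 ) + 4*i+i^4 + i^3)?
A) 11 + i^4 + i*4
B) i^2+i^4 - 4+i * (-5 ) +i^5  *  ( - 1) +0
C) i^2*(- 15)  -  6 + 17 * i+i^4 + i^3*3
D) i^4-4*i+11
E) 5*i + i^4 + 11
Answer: A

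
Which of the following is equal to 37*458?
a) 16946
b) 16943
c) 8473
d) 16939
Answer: a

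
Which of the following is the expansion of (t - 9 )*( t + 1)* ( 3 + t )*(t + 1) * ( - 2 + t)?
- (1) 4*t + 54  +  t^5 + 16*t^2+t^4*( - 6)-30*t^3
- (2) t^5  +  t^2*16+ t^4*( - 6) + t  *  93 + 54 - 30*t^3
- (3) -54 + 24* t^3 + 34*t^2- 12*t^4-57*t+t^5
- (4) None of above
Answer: 2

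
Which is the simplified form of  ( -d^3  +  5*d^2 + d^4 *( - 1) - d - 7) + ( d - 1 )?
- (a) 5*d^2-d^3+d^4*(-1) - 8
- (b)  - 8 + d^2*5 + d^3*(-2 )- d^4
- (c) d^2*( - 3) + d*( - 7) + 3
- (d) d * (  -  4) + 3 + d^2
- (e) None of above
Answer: a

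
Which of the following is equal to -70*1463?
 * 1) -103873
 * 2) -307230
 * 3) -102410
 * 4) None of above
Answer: 3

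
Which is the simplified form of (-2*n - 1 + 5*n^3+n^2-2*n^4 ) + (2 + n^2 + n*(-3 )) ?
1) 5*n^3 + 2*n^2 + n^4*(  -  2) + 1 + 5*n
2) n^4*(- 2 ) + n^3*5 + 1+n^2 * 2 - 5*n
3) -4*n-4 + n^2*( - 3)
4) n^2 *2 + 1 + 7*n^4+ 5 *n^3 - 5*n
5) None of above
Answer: 2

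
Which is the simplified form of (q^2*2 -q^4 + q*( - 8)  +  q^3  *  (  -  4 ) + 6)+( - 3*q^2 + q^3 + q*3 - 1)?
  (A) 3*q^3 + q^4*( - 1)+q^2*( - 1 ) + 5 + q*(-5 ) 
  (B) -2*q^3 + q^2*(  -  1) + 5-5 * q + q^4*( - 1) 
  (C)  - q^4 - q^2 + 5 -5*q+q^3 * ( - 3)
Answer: C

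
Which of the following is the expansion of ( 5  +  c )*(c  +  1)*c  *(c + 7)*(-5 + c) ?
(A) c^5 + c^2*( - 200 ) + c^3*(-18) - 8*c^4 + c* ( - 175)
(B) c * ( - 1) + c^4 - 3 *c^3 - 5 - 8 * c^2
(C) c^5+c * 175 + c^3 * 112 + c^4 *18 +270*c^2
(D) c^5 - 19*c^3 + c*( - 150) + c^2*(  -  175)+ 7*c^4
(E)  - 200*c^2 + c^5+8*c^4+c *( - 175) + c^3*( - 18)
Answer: E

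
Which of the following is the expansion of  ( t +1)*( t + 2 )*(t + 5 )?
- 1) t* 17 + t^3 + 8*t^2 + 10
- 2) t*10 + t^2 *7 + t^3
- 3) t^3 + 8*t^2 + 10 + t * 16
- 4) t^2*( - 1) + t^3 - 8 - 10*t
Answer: 1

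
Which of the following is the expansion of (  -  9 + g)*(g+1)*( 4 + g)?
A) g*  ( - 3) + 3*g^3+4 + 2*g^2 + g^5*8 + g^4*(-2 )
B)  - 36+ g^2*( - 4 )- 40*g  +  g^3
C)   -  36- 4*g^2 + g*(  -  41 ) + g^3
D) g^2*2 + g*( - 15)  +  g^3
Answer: C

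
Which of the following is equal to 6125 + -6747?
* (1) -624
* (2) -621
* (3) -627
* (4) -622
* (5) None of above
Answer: 4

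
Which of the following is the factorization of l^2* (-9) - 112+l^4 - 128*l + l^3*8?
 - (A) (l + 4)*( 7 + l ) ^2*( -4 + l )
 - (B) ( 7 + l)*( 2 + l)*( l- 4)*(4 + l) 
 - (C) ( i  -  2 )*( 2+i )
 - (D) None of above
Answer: D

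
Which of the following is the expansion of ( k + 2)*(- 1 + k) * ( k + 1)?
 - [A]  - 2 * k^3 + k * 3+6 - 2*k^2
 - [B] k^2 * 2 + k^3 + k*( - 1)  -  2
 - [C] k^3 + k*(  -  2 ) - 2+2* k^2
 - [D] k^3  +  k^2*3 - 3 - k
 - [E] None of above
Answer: B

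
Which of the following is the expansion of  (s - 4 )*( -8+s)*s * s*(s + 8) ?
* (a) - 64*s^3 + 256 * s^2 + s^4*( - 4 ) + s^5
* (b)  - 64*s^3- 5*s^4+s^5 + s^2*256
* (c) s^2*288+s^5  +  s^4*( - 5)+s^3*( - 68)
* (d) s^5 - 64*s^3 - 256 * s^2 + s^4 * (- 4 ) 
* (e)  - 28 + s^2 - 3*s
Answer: a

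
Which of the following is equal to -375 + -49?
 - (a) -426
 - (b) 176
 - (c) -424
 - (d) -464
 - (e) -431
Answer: c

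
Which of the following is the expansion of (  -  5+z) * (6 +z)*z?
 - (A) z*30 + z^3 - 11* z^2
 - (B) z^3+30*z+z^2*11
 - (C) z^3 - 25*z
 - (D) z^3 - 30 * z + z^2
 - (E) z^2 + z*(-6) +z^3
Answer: D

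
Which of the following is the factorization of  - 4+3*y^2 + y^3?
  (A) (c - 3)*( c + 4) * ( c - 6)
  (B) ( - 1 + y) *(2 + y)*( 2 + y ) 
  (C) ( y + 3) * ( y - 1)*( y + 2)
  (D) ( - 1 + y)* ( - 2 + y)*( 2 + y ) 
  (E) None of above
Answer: B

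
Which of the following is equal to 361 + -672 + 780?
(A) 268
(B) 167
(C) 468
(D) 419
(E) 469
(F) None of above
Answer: E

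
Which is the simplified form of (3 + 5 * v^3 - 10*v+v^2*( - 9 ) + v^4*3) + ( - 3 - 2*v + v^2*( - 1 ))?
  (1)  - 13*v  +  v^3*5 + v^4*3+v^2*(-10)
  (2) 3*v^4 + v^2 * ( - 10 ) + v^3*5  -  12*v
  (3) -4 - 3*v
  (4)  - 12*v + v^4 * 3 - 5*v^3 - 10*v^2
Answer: 2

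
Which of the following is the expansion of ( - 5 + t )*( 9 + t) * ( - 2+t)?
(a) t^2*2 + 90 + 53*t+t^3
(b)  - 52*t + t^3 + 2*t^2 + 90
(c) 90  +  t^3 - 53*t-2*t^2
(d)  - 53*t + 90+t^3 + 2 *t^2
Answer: d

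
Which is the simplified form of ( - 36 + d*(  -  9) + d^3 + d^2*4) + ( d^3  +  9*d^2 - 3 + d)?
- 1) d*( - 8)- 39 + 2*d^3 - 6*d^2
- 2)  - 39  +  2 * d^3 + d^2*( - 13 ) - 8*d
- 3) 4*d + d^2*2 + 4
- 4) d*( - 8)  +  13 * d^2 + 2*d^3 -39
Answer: 4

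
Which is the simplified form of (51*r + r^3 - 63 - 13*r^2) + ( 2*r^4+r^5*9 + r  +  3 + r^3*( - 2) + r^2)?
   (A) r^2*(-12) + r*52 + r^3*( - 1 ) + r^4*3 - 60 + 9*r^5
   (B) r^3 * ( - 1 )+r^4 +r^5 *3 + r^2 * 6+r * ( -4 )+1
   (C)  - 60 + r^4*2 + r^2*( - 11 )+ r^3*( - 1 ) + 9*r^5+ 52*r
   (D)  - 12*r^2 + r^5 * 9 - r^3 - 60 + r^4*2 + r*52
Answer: D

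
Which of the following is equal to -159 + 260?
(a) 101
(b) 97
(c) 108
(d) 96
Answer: a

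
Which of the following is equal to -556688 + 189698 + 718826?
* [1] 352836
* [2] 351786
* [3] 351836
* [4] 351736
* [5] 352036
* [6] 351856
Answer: 3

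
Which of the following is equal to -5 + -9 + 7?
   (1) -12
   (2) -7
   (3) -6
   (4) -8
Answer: 2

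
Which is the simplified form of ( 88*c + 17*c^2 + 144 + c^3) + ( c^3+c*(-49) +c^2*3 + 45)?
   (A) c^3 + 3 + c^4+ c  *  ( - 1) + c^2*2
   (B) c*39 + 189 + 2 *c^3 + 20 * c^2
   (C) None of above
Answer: B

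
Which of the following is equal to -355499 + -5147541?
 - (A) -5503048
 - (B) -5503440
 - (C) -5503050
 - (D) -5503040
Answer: D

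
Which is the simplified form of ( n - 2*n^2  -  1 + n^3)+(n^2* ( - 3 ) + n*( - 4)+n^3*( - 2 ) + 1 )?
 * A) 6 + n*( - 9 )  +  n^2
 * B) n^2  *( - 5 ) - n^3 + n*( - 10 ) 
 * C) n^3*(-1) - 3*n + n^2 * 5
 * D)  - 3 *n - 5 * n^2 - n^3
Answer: D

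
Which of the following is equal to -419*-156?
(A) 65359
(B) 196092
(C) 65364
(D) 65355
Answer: C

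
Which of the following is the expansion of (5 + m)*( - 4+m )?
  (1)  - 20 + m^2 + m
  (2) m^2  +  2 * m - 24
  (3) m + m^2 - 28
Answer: 1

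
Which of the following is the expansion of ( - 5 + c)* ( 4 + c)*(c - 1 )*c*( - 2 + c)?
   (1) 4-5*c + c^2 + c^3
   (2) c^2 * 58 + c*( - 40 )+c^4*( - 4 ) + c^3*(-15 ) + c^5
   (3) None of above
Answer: 2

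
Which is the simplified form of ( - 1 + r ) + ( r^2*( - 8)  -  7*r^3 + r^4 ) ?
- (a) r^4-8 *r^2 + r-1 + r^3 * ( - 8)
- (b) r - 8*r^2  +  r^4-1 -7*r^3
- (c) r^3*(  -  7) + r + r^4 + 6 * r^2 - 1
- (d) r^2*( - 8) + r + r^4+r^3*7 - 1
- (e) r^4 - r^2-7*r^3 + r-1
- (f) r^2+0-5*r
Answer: b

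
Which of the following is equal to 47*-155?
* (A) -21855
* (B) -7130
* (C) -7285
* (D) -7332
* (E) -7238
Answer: C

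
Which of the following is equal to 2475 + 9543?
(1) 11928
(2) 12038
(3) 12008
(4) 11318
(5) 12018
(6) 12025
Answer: 5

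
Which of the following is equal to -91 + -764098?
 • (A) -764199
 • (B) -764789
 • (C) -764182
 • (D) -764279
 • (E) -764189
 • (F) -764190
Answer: E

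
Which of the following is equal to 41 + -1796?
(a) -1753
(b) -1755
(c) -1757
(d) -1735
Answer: b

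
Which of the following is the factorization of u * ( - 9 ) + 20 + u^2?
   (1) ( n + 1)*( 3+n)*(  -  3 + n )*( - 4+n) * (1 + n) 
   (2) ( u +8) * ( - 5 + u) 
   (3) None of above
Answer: 3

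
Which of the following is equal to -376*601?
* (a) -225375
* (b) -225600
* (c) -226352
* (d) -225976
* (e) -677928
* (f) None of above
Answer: d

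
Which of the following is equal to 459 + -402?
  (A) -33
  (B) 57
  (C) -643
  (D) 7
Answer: B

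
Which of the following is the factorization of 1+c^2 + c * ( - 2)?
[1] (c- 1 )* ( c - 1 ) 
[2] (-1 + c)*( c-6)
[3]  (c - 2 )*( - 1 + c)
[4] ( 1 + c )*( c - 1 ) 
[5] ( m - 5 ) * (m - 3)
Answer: 1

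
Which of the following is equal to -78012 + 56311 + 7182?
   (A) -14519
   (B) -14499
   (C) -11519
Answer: A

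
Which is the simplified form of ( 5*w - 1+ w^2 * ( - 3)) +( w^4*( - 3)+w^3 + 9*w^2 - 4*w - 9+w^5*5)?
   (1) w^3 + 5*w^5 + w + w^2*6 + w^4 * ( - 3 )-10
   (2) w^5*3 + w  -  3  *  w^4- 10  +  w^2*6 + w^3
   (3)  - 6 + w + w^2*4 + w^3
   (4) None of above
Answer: 1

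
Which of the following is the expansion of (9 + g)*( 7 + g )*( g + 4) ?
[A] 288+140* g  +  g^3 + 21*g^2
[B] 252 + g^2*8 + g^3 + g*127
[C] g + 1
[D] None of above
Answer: D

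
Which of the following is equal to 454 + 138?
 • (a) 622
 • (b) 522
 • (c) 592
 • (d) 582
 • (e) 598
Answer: c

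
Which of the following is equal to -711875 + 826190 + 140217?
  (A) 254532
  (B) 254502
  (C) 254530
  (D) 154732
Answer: A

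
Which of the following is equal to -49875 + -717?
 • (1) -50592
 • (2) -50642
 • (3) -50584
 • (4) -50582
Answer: 1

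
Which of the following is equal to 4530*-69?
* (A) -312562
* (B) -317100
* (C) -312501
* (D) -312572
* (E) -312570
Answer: E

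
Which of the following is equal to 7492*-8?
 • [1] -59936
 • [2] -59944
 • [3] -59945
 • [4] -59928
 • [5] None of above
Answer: 1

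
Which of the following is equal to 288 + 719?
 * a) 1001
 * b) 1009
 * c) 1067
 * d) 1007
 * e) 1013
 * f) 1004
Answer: d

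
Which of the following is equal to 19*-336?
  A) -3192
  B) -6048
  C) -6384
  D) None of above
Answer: C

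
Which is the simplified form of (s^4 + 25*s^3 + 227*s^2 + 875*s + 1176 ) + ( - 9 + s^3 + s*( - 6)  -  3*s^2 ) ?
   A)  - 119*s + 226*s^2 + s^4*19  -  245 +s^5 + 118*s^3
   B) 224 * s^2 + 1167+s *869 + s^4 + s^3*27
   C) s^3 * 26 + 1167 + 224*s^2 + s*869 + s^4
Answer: C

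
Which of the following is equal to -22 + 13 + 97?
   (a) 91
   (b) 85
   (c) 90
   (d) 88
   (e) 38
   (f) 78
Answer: d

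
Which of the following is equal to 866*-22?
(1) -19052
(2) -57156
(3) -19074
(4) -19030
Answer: 1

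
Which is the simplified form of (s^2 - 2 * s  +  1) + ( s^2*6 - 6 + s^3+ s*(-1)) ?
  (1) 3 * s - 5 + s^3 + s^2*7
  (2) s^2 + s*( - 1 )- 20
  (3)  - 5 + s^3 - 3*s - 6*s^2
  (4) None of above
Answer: 4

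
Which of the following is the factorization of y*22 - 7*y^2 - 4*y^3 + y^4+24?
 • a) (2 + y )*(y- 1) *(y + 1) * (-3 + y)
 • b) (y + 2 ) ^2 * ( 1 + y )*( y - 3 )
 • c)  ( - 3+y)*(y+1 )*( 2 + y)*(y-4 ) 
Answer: c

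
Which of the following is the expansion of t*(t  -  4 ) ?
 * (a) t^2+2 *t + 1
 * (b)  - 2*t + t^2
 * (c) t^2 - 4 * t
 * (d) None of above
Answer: c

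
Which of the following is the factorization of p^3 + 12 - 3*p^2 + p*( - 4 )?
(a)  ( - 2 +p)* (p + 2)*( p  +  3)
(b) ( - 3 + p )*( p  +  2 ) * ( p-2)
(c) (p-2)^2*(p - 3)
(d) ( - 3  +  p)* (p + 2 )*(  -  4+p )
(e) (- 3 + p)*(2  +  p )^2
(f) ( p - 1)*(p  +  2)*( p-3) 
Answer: b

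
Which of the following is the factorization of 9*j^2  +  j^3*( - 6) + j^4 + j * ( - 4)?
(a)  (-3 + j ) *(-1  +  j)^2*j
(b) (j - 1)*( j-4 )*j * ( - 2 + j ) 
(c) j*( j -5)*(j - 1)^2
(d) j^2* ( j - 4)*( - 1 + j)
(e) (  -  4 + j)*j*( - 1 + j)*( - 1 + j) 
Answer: e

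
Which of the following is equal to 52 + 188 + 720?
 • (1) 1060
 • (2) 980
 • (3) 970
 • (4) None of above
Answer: 4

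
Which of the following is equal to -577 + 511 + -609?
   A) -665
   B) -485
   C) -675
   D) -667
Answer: C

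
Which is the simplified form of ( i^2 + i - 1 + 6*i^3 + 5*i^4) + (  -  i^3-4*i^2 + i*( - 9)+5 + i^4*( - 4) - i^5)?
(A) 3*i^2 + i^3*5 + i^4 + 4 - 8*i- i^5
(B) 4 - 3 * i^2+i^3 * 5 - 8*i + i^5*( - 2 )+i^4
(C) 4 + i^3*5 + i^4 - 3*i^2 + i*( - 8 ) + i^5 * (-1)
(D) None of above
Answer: C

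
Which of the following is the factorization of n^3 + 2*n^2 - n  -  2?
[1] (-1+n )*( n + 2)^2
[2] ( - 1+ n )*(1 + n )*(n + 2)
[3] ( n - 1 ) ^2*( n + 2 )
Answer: 2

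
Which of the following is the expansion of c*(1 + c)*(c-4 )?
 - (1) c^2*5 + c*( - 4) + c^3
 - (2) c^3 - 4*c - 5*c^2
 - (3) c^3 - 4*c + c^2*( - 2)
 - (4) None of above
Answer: 4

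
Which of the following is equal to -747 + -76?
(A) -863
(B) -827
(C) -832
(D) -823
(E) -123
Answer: D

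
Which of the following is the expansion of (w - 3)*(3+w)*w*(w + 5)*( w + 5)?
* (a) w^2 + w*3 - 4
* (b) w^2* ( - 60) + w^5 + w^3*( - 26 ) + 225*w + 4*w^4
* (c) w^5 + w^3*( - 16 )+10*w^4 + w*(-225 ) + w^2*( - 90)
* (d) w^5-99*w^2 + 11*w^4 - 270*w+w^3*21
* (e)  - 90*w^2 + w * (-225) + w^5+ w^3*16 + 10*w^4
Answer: e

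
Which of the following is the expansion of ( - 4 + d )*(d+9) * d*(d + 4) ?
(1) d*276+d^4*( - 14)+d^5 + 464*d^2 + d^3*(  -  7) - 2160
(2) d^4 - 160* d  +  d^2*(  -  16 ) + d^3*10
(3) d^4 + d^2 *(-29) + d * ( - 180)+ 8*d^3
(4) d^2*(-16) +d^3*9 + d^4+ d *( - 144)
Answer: 4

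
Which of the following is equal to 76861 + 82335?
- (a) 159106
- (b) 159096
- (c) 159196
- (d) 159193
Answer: c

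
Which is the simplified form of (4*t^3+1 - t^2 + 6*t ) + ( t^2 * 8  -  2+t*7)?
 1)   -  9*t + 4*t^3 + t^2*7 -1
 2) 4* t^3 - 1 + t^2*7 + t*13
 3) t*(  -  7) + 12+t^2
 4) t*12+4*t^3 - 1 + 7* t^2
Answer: 2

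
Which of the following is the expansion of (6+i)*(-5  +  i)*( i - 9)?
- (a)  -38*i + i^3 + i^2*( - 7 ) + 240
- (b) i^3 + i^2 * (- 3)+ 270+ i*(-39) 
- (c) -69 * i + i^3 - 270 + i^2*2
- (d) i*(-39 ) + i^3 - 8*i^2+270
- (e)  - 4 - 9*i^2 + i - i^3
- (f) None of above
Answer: d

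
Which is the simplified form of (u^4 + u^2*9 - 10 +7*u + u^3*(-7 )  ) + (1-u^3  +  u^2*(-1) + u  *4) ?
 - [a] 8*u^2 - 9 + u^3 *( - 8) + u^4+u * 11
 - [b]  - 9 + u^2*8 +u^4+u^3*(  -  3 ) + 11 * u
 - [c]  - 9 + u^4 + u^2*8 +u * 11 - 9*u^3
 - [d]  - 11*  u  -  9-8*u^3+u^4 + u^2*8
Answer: a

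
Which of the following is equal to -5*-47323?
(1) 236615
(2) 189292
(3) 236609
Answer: 1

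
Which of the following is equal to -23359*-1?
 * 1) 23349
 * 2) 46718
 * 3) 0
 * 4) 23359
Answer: 4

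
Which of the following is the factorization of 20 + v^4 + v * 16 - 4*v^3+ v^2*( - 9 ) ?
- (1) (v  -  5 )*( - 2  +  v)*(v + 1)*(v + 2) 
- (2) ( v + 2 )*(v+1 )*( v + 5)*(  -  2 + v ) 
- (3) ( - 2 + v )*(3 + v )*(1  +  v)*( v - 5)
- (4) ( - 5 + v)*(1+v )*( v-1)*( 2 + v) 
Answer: 1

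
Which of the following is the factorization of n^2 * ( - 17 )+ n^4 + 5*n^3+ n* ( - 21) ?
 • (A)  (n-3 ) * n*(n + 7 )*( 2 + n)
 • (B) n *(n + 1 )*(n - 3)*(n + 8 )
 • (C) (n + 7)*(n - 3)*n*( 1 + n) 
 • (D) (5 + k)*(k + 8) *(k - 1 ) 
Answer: C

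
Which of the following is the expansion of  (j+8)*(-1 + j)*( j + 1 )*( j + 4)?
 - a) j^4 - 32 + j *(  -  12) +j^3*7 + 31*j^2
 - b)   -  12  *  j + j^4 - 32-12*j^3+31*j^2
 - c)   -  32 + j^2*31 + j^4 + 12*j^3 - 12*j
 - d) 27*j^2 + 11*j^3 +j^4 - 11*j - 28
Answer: c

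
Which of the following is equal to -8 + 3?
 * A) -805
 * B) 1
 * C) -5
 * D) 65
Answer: C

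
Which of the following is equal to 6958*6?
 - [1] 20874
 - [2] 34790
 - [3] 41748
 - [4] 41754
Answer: 3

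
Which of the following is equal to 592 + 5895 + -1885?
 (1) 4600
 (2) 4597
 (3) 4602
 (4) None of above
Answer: 3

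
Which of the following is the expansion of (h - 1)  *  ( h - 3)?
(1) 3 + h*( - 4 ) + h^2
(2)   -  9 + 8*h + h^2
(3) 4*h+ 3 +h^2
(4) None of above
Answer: 1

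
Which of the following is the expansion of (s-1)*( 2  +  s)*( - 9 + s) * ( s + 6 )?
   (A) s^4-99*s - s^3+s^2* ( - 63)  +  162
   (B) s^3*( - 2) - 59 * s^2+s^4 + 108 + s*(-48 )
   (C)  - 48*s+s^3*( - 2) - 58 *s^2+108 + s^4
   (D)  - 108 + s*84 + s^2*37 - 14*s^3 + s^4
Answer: B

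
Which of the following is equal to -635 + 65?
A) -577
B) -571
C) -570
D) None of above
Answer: C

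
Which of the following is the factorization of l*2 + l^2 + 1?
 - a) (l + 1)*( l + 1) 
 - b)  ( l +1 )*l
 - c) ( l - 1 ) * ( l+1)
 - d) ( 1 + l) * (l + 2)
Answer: a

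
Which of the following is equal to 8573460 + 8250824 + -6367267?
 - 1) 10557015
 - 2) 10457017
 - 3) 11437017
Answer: 2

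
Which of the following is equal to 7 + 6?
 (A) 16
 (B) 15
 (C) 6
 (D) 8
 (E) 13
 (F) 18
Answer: E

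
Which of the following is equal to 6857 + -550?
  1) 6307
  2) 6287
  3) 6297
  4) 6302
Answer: 1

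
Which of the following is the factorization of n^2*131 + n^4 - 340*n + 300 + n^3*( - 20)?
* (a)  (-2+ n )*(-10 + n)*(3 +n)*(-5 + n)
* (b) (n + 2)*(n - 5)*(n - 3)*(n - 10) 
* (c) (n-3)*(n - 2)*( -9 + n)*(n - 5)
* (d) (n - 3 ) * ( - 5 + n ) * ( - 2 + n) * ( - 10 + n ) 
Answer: d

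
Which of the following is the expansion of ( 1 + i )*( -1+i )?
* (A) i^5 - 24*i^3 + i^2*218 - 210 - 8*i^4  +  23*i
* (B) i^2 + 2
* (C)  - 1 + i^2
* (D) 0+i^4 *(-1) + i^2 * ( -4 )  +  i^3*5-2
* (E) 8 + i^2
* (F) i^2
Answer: C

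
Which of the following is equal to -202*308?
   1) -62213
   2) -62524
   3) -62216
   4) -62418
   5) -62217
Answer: 3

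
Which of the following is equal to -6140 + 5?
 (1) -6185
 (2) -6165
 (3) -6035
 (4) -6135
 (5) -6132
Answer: 4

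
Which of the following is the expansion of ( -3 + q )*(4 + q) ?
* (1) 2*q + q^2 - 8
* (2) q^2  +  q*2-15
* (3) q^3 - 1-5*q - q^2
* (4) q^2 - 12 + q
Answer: 4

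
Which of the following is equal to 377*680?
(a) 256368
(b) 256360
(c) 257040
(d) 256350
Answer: b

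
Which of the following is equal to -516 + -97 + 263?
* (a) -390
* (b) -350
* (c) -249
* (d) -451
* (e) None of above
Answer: b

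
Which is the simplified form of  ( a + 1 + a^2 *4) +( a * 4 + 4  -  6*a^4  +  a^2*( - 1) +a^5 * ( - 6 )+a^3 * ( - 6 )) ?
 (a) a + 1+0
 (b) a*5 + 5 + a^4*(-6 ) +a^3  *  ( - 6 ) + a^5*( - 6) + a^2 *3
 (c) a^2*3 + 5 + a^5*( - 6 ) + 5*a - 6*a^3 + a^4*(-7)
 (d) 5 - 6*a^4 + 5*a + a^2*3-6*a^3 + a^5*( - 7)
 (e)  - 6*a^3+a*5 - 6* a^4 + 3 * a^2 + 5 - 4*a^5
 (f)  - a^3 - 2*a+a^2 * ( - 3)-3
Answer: b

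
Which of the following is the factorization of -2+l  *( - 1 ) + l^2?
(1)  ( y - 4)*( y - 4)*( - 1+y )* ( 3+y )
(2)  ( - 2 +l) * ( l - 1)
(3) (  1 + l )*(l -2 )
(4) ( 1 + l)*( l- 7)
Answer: 3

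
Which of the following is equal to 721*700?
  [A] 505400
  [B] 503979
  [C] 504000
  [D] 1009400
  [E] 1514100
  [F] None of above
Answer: F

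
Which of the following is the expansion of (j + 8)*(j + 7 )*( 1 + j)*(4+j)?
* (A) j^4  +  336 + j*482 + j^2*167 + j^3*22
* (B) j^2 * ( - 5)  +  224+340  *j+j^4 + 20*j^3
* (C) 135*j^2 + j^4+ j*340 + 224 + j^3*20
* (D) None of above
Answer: C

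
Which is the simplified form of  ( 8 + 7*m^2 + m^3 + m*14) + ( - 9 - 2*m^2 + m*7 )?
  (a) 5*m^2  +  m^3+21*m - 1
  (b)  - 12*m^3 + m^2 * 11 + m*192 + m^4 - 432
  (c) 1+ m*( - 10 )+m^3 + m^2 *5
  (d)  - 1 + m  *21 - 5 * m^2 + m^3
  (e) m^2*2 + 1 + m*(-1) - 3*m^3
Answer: a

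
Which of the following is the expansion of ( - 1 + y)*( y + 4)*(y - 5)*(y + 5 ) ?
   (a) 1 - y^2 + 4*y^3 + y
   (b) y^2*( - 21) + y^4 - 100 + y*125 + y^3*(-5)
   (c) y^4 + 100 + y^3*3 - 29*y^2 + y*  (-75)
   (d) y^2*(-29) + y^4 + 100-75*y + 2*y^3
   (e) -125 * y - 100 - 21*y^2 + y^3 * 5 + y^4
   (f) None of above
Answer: c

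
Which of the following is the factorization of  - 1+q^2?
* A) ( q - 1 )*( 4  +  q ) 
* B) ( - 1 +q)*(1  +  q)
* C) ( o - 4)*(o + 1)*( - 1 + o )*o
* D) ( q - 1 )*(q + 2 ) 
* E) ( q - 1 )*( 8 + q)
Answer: B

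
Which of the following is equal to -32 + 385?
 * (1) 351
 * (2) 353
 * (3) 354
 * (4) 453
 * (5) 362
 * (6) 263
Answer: 2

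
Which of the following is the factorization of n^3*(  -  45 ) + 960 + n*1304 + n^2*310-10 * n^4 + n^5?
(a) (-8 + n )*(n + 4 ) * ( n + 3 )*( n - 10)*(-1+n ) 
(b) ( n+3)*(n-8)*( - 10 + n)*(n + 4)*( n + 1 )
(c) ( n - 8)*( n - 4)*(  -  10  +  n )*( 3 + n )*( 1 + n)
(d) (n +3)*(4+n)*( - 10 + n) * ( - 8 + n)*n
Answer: b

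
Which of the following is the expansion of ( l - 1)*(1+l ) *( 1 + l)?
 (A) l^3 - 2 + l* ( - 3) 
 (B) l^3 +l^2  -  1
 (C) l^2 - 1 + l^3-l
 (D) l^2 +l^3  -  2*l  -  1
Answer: C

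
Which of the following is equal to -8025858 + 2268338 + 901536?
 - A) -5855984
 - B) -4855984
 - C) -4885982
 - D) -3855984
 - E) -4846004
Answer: B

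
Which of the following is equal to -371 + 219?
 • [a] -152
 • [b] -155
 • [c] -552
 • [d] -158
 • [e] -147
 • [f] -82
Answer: a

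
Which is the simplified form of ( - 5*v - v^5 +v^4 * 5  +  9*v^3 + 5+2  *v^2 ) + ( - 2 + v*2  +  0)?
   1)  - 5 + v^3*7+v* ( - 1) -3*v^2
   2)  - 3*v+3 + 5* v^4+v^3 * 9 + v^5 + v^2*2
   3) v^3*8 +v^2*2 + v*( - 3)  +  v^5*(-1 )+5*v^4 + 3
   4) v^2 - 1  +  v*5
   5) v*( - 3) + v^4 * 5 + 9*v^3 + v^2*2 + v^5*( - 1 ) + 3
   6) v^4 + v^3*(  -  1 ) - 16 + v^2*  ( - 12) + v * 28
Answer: 5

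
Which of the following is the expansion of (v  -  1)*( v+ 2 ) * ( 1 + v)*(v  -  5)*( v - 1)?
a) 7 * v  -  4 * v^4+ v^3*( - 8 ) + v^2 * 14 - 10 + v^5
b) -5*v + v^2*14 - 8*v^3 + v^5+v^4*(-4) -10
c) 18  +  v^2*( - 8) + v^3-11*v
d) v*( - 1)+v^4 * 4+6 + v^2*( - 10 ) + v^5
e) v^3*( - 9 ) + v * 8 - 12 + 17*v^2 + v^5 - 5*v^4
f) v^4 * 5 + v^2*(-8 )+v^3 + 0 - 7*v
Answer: a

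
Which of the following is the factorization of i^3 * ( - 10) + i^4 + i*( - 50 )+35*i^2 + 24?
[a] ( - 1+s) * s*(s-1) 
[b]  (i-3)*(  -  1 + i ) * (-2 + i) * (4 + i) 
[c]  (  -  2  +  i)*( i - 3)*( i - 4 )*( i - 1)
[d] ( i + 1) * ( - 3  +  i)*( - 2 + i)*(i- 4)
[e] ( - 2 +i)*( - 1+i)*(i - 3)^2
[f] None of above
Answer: c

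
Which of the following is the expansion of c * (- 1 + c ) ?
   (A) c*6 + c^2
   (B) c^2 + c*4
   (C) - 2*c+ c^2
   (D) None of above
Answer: D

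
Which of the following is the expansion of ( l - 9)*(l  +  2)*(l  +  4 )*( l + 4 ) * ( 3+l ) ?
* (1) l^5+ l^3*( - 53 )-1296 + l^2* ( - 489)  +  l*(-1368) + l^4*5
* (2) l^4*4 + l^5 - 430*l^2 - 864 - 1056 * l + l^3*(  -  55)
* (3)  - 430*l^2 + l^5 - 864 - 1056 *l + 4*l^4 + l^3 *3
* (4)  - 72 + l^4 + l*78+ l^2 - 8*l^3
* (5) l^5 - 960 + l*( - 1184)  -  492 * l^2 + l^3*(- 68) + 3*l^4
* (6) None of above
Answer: 2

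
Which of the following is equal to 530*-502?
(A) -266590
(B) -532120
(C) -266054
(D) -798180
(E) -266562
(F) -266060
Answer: F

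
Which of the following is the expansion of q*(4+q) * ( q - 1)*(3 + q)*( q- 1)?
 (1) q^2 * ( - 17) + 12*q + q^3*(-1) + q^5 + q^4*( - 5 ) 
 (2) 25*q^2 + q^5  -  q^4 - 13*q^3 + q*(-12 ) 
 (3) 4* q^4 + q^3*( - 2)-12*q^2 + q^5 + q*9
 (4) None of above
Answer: 4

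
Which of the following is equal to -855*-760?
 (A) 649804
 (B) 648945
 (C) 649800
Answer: C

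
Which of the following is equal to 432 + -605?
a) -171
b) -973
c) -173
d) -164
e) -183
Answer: c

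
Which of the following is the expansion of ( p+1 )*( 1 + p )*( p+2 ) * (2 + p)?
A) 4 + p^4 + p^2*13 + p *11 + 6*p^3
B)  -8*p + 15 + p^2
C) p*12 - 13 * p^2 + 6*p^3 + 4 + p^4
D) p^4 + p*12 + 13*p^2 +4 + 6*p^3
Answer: D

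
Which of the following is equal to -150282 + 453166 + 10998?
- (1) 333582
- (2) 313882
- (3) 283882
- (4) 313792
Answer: 2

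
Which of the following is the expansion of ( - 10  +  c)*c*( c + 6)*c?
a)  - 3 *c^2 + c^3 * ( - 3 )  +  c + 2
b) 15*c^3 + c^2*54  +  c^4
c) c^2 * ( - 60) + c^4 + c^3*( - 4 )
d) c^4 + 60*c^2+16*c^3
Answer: c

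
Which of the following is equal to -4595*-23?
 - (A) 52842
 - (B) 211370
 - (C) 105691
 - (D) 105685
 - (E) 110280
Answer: D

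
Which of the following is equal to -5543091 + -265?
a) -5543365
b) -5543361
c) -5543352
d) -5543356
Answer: d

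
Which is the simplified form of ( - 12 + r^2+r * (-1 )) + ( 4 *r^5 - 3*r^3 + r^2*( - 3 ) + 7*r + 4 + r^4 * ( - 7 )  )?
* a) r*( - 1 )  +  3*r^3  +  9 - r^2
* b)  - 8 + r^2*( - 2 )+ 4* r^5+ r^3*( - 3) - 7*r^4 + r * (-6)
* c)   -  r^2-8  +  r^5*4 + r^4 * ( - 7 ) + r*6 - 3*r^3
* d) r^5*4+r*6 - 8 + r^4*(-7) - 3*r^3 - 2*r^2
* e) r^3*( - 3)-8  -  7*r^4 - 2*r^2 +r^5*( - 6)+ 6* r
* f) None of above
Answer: d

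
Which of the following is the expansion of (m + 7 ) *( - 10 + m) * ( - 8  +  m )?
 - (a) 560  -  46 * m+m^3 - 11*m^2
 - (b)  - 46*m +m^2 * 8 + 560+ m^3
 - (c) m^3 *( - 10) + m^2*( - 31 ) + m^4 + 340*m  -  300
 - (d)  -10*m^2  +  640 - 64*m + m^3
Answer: a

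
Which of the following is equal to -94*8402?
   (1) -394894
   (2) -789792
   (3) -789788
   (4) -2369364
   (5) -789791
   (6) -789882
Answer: 3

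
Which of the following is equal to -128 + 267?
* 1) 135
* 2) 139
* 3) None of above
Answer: 2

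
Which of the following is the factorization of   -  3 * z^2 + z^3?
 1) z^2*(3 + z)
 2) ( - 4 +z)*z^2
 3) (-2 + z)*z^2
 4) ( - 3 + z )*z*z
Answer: 4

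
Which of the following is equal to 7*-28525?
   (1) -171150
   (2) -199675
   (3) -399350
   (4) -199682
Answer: 2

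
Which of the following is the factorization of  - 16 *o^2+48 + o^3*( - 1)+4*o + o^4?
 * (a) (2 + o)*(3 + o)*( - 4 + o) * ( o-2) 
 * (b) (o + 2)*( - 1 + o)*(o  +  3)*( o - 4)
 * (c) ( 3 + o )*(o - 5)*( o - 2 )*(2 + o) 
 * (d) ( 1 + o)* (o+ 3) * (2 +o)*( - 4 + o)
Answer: a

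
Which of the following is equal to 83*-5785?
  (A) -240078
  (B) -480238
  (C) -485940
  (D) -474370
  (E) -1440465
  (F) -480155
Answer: F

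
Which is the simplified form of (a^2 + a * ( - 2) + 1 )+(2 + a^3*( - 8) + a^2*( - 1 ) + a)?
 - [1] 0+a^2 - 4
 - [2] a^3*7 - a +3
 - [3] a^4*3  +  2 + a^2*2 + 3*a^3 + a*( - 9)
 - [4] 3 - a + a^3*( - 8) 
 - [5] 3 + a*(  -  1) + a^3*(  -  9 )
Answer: 4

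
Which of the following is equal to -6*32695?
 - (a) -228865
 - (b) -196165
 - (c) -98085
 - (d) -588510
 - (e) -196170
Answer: e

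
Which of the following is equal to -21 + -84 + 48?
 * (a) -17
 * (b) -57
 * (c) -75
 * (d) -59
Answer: b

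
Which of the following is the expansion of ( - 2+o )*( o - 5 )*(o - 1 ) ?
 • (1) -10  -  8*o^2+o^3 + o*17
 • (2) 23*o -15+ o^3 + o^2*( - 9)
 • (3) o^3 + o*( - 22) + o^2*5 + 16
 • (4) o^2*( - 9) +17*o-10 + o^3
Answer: 1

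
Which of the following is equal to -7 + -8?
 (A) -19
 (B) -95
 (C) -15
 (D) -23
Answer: C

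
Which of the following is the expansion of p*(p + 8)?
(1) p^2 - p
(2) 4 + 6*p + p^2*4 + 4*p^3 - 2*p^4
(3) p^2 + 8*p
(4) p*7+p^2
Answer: 3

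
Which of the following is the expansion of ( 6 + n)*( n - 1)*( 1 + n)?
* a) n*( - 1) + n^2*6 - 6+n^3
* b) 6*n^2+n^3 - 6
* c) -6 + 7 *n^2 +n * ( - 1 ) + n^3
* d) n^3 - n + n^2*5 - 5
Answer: a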